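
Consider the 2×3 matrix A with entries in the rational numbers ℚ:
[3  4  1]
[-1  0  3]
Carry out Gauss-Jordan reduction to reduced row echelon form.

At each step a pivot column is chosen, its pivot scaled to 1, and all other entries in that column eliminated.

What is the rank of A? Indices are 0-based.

[1] R0 /= 3  ⇒  (1, 4/3, 1/3)
     R1 -= -1·R0  ⇒  (0, 4/3, 10/3)
[2] R1 /= 4/3  ⇒  (0, 1, 5/2)
     R0 -= 4/3·R1  ⇒  (1, 0, -3)

rank = 2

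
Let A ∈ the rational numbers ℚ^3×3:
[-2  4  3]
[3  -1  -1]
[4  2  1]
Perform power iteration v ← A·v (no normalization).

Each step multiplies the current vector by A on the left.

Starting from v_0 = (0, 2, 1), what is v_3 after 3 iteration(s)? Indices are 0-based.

v_0 = (0, 2, 1).
v_1 = A·v_0 = (11, -3, 5).
v_2 = A·v_1 = (-19, 31, 43).
v_3 = A·v_2 = (291, -131, 29).

v_3 = (291, -131, 29)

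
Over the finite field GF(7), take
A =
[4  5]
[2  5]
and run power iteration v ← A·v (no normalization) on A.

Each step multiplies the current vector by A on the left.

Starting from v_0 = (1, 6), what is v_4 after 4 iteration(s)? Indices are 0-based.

v_0 = (1, 6).
v_1 = A·v_0 = (6, 4).
v_2 = A·v_1 = (2, 4).
v_3 = A·v_2 = (0, 3).
v_4 = A·v_3 = (1, 1).

v_4 = (1, 1)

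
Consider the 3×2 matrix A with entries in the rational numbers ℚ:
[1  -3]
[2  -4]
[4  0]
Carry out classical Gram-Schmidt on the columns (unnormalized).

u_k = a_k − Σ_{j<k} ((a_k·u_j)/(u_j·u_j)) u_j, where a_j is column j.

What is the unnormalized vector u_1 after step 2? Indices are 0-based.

Step 1: u_0 = a_0 = (1, 2, 4).
Step 2: u_1 = a_1 − (-11/21)·u_0 = (-52/21, -62/21, 44/21).

u_1 = (-52/21, -62/21, 44/21)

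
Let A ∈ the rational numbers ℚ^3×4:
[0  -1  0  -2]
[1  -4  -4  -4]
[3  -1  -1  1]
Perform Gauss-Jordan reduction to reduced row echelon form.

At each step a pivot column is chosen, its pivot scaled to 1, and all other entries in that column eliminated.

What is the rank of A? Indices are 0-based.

rank = 3

[1] R0 <-> R1
[1] R0 /= 1  ⇒  (1, -4, -4, -4)
     R2 -= 3·R0  ⇒  (0, 11, 11, 13)
[2] R1 /= -1  ⇒  (0, 1, 0, 2)
     R0 -= -4·R1  ⇒  (1, 0, -4, 4)
     R2 -= 11·R1  ⇒  (0, 0, 11, -9)
[3] R2 /= 11  ⇒  (0, 0, 1, -9/11)
     R0 -= -4·R2  ⇒  (1, 0, 0, 8/11)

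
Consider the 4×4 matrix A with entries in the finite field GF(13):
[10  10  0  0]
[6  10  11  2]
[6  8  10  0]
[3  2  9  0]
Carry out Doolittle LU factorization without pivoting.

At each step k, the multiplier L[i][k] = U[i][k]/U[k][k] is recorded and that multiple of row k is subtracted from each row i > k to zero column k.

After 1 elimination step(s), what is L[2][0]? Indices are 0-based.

L[2][0] = 11

k=0: U[0][0]=10
  eliminate (1,0): mult=11, new row 1: (0, 4, 11, 2); set L[1][0]=11
  eliminate (2,0): mult=11, new row 2: (0, 2, 10, 0); set L[2][0]=11
  eliminate (3,0): mult=12, new row 3: (0, 12, 9, 0); set L[3][0]=12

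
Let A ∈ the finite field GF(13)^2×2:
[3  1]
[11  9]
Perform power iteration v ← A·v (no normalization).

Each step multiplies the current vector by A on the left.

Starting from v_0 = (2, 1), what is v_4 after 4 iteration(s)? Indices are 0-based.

v_0 = (2, 1).
v_1 = A·v_0 = (7, 5).
v_2 = A·v_1 = (0, 5).
v_3 = A·v_2 = (5, 6).
v_4 = A·v_3 = (8, 5).

v_4 = (8, 5)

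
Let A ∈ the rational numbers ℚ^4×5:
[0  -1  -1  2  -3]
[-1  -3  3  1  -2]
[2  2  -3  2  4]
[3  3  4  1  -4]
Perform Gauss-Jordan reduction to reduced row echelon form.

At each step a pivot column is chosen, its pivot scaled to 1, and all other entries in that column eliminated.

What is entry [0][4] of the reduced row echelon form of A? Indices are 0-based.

M[0][4] = 84/5

step 1: exchange rows 0,1
step 1: normalize row 0 (÷-1) = (1, 3, -3, -1, 2)
  row 2: subtract 2×row0 = (0, -4, 3, 4, 0)
  row 3: subtract 3×row0 = (0, -6, 13, 4, -10)
step 2: normalize row 1 (÷-1) = (0, 1, 1, -2, 3)
  row 0: subtract 3×row1 = (1, 0, -6, 5, -7)
  row 2: subtract -4×row1 = (0, 0, 7, -4, 12)
  row 3: subtract -6×row1 = (0, 0, 19, -8, 8)
step 3: normalize row 2 (÷7) = (0, 0, 1, -4/7, 12/7)
  row 0: subtract -6×row2 = (1, 0, 0, 11/7, 23/7)
  row 1: subtract 1×row2 = (0, 1, 0, -10/7, 9/7)
  row 3: subtract 19×row2 = (0, 0, 0, 20/7, -172/7)
step 4: normalize row 3 (÷20/7) = (0, 0, 0, 1, -43/5)
  row 0: subtract 11/7×row3 = (1, 0, 0, 0, 84/5)
  row 1: subtract -10/7×row3 = (0, 1, 0, 0, -11)
  row 2: subtract -4/7×row3 = (0, 0, 1, 0, -16/5)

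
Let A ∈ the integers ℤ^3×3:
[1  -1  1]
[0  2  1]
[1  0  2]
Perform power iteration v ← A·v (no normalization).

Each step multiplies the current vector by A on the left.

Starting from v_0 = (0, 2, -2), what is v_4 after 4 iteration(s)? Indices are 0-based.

v_4 = (-44, -58, -90)

v_0 = (0, 2, -2).
v_1 = A·v_0 = (-4, 2, -4).
v_2 = A·v_1 = (-10, 0, -12).
v_3 = A·v_2 = (-22, -12, -34).
v_4 = A·v_3 = (-44, -58, -90).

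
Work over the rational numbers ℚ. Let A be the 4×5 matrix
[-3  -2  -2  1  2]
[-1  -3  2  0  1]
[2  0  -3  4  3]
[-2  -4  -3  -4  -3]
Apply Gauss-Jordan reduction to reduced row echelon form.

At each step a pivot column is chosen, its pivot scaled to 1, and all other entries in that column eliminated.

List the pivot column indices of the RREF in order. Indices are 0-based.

pivot columns: 0, 1, 2, 3

pivot(0,0)=-3: scale R0 → (1, 2/3, 2/3, -1/3, -2/3)
  clear (1,0): R1 −= (-1)R0 → (0, -7/3, 8/3, -1/3, 1/3)
  clear (2,0): R2 −= (2)R0 → (0, -4/3, -13/3, 14/3, 13/3)
  clear (3,0): R3 −= (-2)R0 → (0, -8/3, -5/3, -14/3, -13/3)
pivot(1,1)=-7/3: scale R1 → (0, 1, -8/7, 1/7, -1/7)
  clear (0,1): R0 −= (2/3)R1 → (1, 0, 10/7, -3/7, -4/7)
  clear (2,1): R2 −= (-4/3)R1 → (0, 0, -41/7, 34/7, 29/7)
  clear (3,1): R3 −= (-8/3)R1 → (0, 0, -33/7, -30/7, -33/7)
pivot(2,2)=-41/7: scale R2 → (0, 0, 1, -34/41, -29/41)
  clear (0,2): R0 −= (10/7)R2 → (1, 0, 0, 31/41, 18/41)
  clear (1,2): R1 −= (-8/7)R2 → (0, 1, 0, -33/41, -39/41)
  clear (3,2): R3 −= (-33/7)R2 → (0, 0, 0, -336/41, -330/41)
pivot(3,3)=-336/41: scale R3 → (0, 0, 0, 1, 55/56)
  clear (0,3): R0 −= (31/41)R3 → (1, 0, 0, 0, -17/56)
  clear (1,3): R1 −= (-33/41)R3 → (0, 1, 0, 0, -9/56)
  clear (2,3): R2 −= (-34/41)R3 → (0, 0, 1, 0, 3/28)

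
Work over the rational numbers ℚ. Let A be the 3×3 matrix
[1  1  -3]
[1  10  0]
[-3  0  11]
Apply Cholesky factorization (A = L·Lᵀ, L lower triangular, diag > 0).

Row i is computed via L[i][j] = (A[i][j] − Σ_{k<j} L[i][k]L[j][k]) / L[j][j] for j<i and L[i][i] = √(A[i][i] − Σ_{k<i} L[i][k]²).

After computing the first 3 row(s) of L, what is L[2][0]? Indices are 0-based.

Step 1: L[0][0] = √(1) = 1.
  L[1][0] = (1) / L[0][0] = 1.
Step 2: L[1][1] = √(9) = 3.
  L[2][0] = (-3) / L[0][0] = -3.
  L[2][1] = (3) / L[1][1] = 1.
Step 3: L[2][2] = √(1) = 1.

L[2][0] = -3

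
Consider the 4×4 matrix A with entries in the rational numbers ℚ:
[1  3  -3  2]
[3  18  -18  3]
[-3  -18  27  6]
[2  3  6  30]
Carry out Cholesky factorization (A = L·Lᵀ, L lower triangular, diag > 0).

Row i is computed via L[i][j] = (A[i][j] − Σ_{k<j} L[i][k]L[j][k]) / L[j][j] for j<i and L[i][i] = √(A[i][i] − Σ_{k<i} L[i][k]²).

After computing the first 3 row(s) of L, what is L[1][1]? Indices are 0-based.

Step 1: L[0][0] = √(1) = 1.
  L[1][0] = (3) / L[0][0] = 3.
Step 2: L[1][1] = √(9) = 3.
  L[2][0] = (-3) / L[0][0] = -3.
  L[2][1] = (-9) / L[1][1] = -3.
Step 3: L[2][2] = √(9) = 3.

L[1][1] = 3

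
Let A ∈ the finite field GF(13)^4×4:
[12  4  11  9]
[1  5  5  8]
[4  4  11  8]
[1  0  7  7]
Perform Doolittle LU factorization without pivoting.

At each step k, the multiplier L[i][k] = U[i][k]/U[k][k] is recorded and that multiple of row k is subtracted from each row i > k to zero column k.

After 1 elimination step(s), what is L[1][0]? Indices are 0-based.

L[1][0] = 12

Step 1: pivot at (0,0) is 12.
  row1 ← row1 − (12)·row0  ⇒  L[1][0]=12, U row1=(0, 9, 3, 4)
  row2 ← row2 − (9)·row0  ⇒  L[2][0]=9, U row2=(0, 7, 3, 5)
  row3 ← row3 − (12)·row0  ⇒  L[3][0]=12, U row3=(0, 4, 5, 3)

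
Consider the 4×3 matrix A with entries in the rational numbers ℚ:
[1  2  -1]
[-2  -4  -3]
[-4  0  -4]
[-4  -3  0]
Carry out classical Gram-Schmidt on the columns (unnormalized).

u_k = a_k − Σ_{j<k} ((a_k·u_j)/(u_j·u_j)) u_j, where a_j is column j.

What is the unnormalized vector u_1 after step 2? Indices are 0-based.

u_1 = (52/37, -104/37, 88/37, -23/37)

Step 1: u_0 = a_0 = (1, -2, -4, -4).
Step 2: u_1 = a_1 − (22/37)·u_0 = (52/37, -104/37, 88/37, -23/37).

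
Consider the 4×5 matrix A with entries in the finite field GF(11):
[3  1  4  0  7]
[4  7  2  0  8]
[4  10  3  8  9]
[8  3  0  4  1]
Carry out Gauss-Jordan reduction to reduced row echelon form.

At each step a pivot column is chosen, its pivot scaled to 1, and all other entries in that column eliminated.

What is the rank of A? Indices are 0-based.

[1] R0 /= 3  ⇒  (1, 4, 5, 0, 6)
     R1 -= 4·R0  ⇒  (0, 2, 4, 0, 6)
     R2 -= 4·R0  ⇒  (0, 5, 5, 8, 7)
     R3 -= 8·R0  ⇒  (0, 4, 4, 4, 8)
[2] R1 /= 2  ⇒  (0, 1, 2, 0, 3)
     R0 -= 4·R1  ⇒  (1, 0, 8, 0, 5)
     R2 -= 5·R1  ⇒  (0, 0, 6, 8, 3)
     R3 -= 4·R1  ⇒  (0, 0, 7, 4, 7)
[3] R2 /= 6  ⇒  (0, 0, 1, 5, 6)
     R0 -= 8·R2  ⇒  (1, 0, 0, 4, 1)
     R1 -= 2·R2  ⇒  (0, 1, 0, 1, 2)
     R3 -= 7·R2  ⇒  (0, 0, 0, 2, 9)
[4] R3 /= 2  ⇒  (0, 0, 0, 1, 10)
     R0 -= 4·R3  ⇒  (1, 0, 0, 0, 5)
     R1 -= 1·R3  ⇒  (0, 1, 0, 0, 3)
     R2 -= 5·R3  ⇒  (0, 0, 1, 0, 0)

rank = 4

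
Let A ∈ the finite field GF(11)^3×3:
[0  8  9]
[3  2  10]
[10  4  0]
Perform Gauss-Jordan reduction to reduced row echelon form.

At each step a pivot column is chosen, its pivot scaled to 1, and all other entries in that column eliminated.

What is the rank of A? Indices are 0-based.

step 1: exchange rows 0,1
step 1: normalize row 0 (÷3) = (1, 8, 7)
  row 2: subtract 10×row0 = (0, 1, 7)
step 2: normalize row 1 (÷8) = (0, 1, 8)
  row 0: subtract 8×row1 = (1, 0, 9)
  row 2: subtract 1×row1 = (0, 0, 10)
step 3: normalize row 2 (÷10) = (0, 0, 1)
  row 0: subtract 9×row2 = (1, 0, 0)
  row 1: subtract 8×row2 = (0, 1, 0)

rank = 3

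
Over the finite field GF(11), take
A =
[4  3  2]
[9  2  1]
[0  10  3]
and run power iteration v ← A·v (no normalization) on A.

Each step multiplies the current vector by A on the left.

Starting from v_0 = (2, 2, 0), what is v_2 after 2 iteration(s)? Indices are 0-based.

v_0 = (2, 2, 0).
v_1 = A·v_0 = (3, 0, 9).
v_2 = A·v_1 = (8, 3, 5).

v_2 = (8, 3, 5)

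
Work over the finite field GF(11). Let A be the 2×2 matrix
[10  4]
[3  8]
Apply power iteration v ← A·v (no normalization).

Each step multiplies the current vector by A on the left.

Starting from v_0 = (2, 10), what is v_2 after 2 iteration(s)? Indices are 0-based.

v_2 = (9, 10)

v_0 = (2, 10).
v_1 = A·v_0 = (5, 9).
v_2 = A·v_1 = (9, 10).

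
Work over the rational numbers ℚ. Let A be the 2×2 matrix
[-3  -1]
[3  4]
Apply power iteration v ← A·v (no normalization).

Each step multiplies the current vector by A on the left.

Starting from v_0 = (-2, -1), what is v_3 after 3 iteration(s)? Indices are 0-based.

v_3 = (52, -109)

v_0 = (-2, -1).
v_1 = A·v_0 = (7, -10).
v_2 = A·v_1 = (-11, -19).
v_3 = A·v_2 = (52, -109).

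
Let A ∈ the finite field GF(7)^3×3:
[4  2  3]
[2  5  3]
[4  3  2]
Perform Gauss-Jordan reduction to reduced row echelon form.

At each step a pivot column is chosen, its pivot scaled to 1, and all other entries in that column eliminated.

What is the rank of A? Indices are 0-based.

pivot(0,0)=4: scale R0 → (1, 4, 6)
  clear (1,0): R1 −= (2)R0 → (0, 4, 5)
  clear (2,0): R2 −= (4)R0 → (0, 1, 6)
pivot(1,1)=4: scale R1 → (0, 1, 3)
  clear (0,1): R0 −= (4)R1 → (1, 0, 1)
  clear (2,1): R2 −= (1)R1 → (0, 0, 3)
pivot(2,2)=3: scale R2 → (0, 0, 1)
  clear (0,2): R0 −= (1)R2 → (1, 0, 0)
  clear (1,2): R1 −= (3)R2 → (0, 1, 0)

rank = 3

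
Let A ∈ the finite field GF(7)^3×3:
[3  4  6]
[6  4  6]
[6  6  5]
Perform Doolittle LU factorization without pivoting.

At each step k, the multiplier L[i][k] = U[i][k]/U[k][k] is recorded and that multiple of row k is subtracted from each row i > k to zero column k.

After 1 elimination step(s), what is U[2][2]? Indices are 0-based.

Step 1: pivot at (0,0) is 3.
  row1 ← row1 − (2)·row0  ⇒  L[1][0]=2, U row1=(0, 3, 1)
  row2 ← row2 − (2)·row0  ⇒  L[2][0]=2, U row2=(0, 5, 0)

U[2][2] = 0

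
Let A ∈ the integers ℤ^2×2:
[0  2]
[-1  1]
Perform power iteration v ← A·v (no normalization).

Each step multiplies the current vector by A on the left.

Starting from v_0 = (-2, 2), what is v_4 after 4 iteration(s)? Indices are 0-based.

v_0 = (-2, 2).
v_1 = A·v_0 = (4, 4).
v_2 = A·v_1 = (8, 0).
v_3 = A·v_2 = (0, -8).
v_4 = A·v_3 = (-16, -8).

v_4 = (-16, -8)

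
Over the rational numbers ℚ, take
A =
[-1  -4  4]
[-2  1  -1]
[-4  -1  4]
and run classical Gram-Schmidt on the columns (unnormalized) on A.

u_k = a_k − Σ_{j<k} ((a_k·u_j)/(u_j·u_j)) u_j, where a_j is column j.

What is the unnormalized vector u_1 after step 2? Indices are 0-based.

u_1 = (-26/7, 11/7, 1/7)

Step 1: u_0 = a_0 = (-1, -2, -4).
Step 2: u_1 = a_1 − (2/7)·u_0 = (-26/7, 11/7, 1/7).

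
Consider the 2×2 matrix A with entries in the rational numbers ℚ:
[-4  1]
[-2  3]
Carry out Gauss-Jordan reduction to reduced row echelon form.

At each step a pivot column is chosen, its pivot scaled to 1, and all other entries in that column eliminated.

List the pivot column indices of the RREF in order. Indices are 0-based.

pivot columns: 0, 1

step 1: normalize row 0 (÷-4) = (1, -1/4)
  row 1: subtract -2×row0 = (0, 5/2)
step 2: normalize row 1 (÷5/2) = (0, 1)
  row 0: subtract -1/4×row1 = (1, 0)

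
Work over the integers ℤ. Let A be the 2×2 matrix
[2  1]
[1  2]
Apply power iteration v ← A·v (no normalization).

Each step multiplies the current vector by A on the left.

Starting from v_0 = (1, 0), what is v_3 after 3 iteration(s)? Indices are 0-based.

v_3 = (14, 13)

v_0 = (1, 0).
v_1 = A·v_0 = (2, 1).
v_2 = A·v_1 = (5, 4).
v_3 = A·v_2 = (14, 13).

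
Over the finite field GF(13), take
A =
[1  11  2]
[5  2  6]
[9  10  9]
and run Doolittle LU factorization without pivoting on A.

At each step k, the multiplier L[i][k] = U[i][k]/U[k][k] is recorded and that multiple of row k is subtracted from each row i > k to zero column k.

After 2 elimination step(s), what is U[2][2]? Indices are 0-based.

[col 0] pivot 1
  R1 -= 5*R0 → (0, 12, 9)  (L[1][0] := 5)
  R2 -= 9*R0 → (0, 2, 4)  (L[2][0] := 9)
[col 1] pivot 12
  R2 -= 11*R1 → (0, 0, 9)  (L[2][1] := 11)

U[2][2] = 9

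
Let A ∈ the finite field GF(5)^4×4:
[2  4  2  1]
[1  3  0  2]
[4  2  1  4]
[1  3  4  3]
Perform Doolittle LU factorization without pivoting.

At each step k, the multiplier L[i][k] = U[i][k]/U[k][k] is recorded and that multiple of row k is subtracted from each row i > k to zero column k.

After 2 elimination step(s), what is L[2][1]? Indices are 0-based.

L[2][1] = 4

k=0: U[0][0]=2
  eliminate (1,0): mult=3, new row 1: (0, 1, 4, 4); set L[1][0]=3
  eliminate (2,0): mult=2, new row 2: (0, 4, 2, 2); set L[2][0]=2
  eliminate (3,0): mult=3, new row 3: (0, 1, 3, 0); set L[3][0]=3
k=1: U[1][1]=1
  eliminate (2,1): mult=4, new row 2: (0, 0, 1, 1); set L[2][1]=4
  eliminate (3,1): mult=1, new row 3: (0, 0, 4, 1); set L[3][1]=1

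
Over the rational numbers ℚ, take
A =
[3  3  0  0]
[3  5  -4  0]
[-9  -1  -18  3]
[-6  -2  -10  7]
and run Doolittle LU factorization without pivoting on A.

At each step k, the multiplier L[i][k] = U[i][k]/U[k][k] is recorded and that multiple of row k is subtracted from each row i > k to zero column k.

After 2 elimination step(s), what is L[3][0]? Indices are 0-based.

k=0: U[0][0]=3
  eliminate (1,0): mult=1, new row 1: (0, 2, -4, 0); set L[1][0]=1
  eliminate (2,0): mult=-3, new row 2: (0, 8, -18, 3); set L[2][0]=-3
  eliminate (3,0): mult=-2, new row 3: (0, 4, -10, 7); set L[3][0]=-2
k=1: U[1][1]=2
  eliminate (2,1): mult=4, new row 2: (0, 0, -2, 3); set L[2][1]=4
  eliminate (3,1): mult=2, new row 3: (0, 0, -2, 7); set L[3][1]=2

L[3][0] = -2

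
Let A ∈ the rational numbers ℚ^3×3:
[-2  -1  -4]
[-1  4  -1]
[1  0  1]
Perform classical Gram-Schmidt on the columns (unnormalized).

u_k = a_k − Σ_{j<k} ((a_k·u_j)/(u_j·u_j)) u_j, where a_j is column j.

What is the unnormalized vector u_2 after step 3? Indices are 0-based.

u_2 = (-16/49, -4/49, -36/49)

Step 1: u_0 = a_0 = (-2, -1, 1).
Step 2: u_1 = a_1 − (-1/3)·u_0 = (-5/3, 11/3, 1/3).
Step 3: u_2 = a_2 − (5/3)·u_0 − (10/49)·u_1 = (-16/49, -4/49, -36/49).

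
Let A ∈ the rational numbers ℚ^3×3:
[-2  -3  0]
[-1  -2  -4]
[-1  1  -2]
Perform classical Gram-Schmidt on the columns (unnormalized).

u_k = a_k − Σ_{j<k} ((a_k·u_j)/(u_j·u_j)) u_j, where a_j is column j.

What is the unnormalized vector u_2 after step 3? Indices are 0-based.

Step 1: u_0 = a_0 = (-2, -1, -1).
Step 2: u_1 = a_1 − (7/6)·u_0 = (-2/3, -5/6, 13/6).
Step 3: u_2 = a_2 − (1)·u_0 − (-6/35)·u_1 = (66/35, -22/7, -22/35).

u_2 = (66/35, -22/7, -22/35)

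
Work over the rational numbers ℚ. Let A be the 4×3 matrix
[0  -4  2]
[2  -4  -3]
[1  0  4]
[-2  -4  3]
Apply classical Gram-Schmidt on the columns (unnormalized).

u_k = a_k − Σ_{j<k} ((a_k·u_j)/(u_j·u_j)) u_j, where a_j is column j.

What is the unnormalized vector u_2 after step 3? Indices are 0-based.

u_2 = (4/3, -17/9, 44/9, 5/9)

Step 1: u_0 = a_0 = (0, 2, 1, -2).
Step 2: u_1 = a_1 − (0)·u_0 = (-4, -4, 0, -4).
Step 3: u_2 = a_2 − (-8/9)·u_0 − (-1/6)·u_1 = (4/3, -17/9, 44/9, 5/9).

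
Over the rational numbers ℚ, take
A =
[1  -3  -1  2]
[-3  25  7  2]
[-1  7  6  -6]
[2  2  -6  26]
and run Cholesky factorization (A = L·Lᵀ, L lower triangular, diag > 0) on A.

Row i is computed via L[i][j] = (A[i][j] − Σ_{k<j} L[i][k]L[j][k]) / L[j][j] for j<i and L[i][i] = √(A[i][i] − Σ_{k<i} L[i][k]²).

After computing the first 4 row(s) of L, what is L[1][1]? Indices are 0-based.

Step 1: L[0][0] = √(1) = 1.
  L[1][0] = (-3) / L[0][0] = -3.
Step 2: L[1][1] = √(16) = 4.
  L[2][0] = (-1) / L[0][0] = -1.
  L[2][1] = (4) / L[1][1] = 1.
Step 3: L[2][2] = √(4) = 2.
  L[3][0] = (2) / L[0][0] = 2.
  L[3][1] = (8) / L[1][1] = 2.
  L[3][2] = (-6) / L[2][2] = -3.
Step 4: L[3][3] = √(9) = 3.

L[1][1] = 4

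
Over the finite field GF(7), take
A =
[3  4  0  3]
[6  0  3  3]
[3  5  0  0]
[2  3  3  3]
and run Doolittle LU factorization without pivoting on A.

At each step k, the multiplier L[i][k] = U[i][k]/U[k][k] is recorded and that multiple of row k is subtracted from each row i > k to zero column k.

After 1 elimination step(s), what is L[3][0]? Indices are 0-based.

[col 0] pivot 3
  R1 -= 2*R0 → (0, 6, 3, 4)  (L[1][0] := 2)
  R2 -= 1*R0 → (0, 1, 0, 4)  (L[2][0] := 1)
  R3 -= 3*R0 → (0, 5, 3, 1)  (L[3][0] := 3)

L[3][0] = 3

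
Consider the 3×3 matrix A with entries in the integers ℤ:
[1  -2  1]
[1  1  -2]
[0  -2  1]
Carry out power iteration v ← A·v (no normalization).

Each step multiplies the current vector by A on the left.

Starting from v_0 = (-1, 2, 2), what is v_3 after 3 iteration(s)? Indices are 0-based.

v_0 = (-1, 2, 2).
v_1 = A·v_0 = (-3, -3, -2).
v_2 = A·v_1 = (1, -2, 4).
v_3 = A·v_2 = (9, -9, 8).

v_3 = (9, -9, 8)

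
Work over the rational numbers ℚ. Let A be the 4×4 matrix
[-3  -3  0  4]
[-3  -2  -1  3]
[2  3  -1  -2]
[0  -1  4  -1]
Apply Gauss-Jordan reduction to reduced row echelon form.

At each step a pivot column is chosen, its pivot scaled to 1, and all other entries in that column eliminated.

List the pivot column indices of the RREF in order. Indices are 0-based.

pivot columns: 0, 1, 2, 3

[1] R0 /= -3  ⇒  (1, 1, 0, -4/3)
     R1 -= -3·R0  ⇒  (0, 1, -1, -1)
     R2 -= 2·R0  ⇒  (0, 1, -1, 2/3)
[2] R1 /= 1  ⇒  (0, 1, -1, -1)
     R0 -= 1·R1  ⇒  (1, 0, 1, -1/3)
     R2 -= 1·R1  ⇒  (0, 0, 0, 5/3)
     R3 -= -1·R1  ⇒  (0, 0, 3, -2)
[3] R2 <-> R3
[3] R2 /= 3  ⇒  (0, 0, 1, -2/3)
     R0 -= 1·R2  ⇒  (1, 0, 0, 1/3)
     R1 -= -1·R2  ⇒  (0, 1, 0, -5/3)
[4] R3 /= 5/3  ⇒  (0, 0, 0, 1)
     R0 -= 1/3·R3  ⇒  (1, 0, 0, 0)
     R1 -= -5/3·R3  ⇒  (0, 1, 0, 0)
     R2 -= -2/3·R3  ⇒  (0, 0, 1, 0)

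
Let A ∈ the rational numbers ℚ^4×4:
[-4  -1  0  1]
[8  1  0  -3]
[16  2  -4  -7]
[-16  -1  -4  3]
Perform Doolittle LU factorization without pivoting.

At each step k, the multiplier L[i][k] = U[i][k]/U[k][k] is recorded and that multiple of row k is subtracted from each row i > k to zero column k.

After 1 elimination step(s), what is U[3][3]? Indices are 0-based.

U[3][3] = -1

Step 1: pivot at (0,0) is -4.
  row1 ← row1 − (-2)·row0  ⇒  L[1][0]=-2, U row1=(0, -1, 0, -1)
  row2 ← row2 − (-4)·row0  ⇒  L[2][0]=-4, U row2=(0, -2, -4, -3)
  row3 ← row3 − (4)·row0  ⇒  L[3][0]=4, U row3=(0, 3, -4, -1)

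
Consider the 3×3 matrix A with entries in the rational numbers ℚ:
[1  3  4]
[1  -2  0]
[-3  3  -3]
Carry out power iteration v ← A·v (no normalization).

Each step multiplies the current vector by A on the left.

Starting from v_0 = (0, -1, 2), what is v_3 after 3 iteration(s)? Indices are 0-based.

v_0 = (0, -1, 2).
v_1 = A·v_0 = (5, 2, -9).
v_2 = A·v_1 = (-25, 1, 18).
v_3 = A·v_2 = (50, -27, 24).

v_3 = (50, -27, 24)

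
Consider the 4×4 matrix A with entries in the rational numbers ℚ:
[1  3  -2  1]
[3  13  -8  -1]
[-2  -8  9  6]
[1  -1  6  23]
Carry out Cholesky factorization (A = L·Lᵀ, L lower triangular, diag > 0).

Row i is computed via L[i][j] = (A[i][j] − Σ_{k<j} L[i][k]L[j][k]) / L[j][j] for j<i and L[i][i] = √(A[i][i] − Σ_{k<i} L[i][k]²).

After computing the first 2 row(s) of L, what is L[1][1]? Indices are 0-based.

Step 1: L[0][0] = √(1) = 1.
  L[1][0] = (3) / L[0][0] = 3.
Step 2: L[1][1] = √(4) = 2.

L[1][1] = 2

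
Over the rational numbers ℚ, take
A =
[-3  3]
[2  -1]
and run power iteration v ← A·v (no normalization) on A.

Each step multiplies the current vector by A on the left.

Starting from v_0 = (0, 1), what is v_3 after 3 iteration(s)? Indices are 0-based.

v_0 = (0, 1).
v_1 = A·v_0 = (3, -1).
v_2 = A·v_1 = (-12, 7).
v_3 = A·v_2 = (57, -31).

v_3 = (57, -31)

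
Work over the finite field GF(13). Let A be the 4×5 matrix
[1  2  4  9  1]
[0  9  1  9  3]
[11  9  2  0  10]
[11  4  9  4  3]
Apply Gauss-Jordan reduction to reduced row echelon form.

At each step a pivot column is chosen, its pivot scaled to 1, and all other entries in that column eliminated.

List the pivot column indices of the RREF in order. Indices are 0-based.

pivot columns: 0, 1, 2, 3

pivot(0,0)=1: scale R0 → (1, 2, 4, 9, 1)
  clear (2,0): R2 −= (11)R0 → (0, 0, 10, 5, 12)
  clear (3,0): R3 −= (11)R0 → (0, 8, 4, 9, 5)
pivot(1,1)=9: scale R1 → (0, 1, 3, 1, 9)
  clear (0,1): R0 −= (2)R1 → (1, 0, 11, 7, 9)
  clear (3,1): R3 −= (8)R1 → (0, 0, 6, 1, 11)
pivot(2,2)=10: scale R2 → (0, 0, 1, 7, 9)
  clear (0,2): R0 −= (11)R2 → (1, 0, 0, 8, 1)
  clear (1,2): R1 −= (3)R2 → (0, 1, 0, 6, 8)
  clear (3,2): R3 −= (6)R2 → (0, 0, 0, 11, 9)
pivot(3,3)=11: scale R3 → (0, 0, 0, 1, 2)
  clear (0,3): R0 −= (8)R3 → (1, 0, 0, 0, 11)
  clear (1,3): R1 −= (6)R3 → (0, 1, 0, 0, 9)
  clear (2,3): R2 −= (7)R3 → (0, 0, 1, 0, 8)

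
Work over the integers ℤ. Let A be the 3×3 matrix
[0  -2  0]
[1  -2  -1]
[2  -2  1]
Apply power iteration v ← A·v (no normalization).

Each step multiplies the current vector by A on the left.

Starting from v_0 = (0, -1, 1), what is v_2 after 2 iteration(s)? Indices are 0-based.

v_2 = (-2, -3, 5)

v_0 = (0, -1, 1).
v_1 = A·v_0 = (2, 1, 3).
v_2 = A·v_1 = (-2, -3, 5).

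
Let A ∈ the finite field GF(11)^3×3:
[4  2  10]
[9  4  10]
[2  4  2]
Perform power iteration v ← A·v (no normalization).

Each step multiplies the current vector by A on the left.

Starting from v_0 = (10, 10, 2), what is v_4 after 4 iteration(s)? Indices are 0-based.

v_0 = (10, 10, 2).
v_1 = A·v_0 = (3, 7, 9).
v_2 = A·v_1 = (6, 2, 8).
v_3 = A·v_2 = (9, 10, 3).
v_4 = A·v_3 = (9, 8, 9).

v_4 = (9, 8, 9)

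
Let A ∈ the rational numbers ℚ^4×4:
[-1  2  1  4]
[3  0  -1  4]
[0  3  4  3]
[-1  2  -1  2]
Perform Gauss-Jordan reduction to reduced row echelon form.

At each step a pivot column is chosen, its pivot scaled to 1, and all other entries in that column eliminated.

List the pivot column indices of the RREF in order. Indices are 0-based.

pivot(0,0)=-1: scale R0 → (1, -2, -1, -4)
  clear (1,0): R1 −= (3)R0 → (0, 6, 2, 16)
  clear (3,0): R3 −= (-1)R0 → (0, 0, -2, -2)
pivot(1,1)=6: scale R1 → (0, 1, 1/3, 8/3)
  clear (0,1): R0 −= (-2)R1 → (1, 0, -1/3, 4/3)
  clear (2,1): R2 −= (3)R1 → (0, 0, 3, -5)
pivot(2,2)=3: scale R2 → (0, 0, 1, -5/3)
  clear (0,2): R0 −= (-1/3)R2 → (1, 0, 0, 7/9)
  clear (1,2): R1 −= (1/3)R2 → (0, 1, 0, 29/9)
  clear (3,2): R3 −= (-2)R2 → (0, 0, 0, -16/3)
pivot(3,3)=-16/3: scale R3 → (0, 0, 0, 1)
  clear (0,3): R0 −= (7/9)R3 → (1, 0, 0, 0)
  clear (1,3): R1 −= (29/9)R3 → (0, 1, 0, 0)
  clear (2,3): R2 −= (-5/3)R3 → (0, 0, 1, 0)

pivot columns: 0, 1, 2, 3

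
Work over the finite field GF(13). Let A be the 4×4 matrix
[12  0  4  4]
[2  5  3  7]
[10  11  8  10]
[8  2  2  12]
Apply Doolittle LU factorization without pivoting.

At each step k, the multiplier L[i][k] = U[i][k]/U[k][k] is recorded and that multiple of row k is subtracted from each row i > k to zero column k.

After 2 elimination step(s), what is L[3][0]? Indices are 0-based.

Step 1: pivot at (0,0) is 12.
  row1 ← row1 − (11)·row0  ⇒  L[1][0]=11, U row1=(0, 5, 11, 2)
  row2 ← row2 − (3)·row0  ⇒  L[2][0]=3, U row2=(0, 11, 9, 11)
  row3 ← row3 − (5)·row0  ⇒  L[3][0]=5, U row3=(0, 2, 8, 5)
Step 2: pivot at (1,1) is 5.
  row2 ← row2 − (10)·row1  ⇒  L[2][1]=10, U row2=(0, 0, 3, 4)
  row3 ← row3 − (3)·row1  ⇒  L[3][1]=3, U row3=(0, 0, 1, 12)

L[3][0] = 5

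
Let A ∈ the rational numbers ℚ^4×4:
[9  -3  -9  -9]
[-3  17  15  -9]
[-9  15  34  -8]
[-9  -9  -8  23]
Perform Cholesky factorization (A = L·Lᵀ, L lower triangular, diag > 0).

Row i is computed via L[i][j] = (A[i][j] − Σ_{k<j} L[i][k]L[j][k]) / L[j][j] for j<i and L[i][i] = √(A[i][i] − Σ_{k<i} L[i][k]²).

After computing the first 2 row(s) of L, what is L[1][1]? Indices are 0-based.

Step 1: L[0][0] = √(9) = 3.
  L[1][0] = (-3) / L[0][0] = -1.
Step 2: L[1][1] = √(16) = 4.

L[1][1] = 4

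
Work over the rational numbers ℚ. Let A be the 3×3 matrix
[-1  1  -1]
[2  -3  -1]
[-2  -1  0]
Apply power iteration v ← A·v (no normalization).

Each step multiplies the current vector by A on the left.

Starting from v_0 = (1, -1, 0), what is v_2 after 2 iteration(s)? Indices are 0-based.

v_0 = (1, -1, 0).
v_1 = A·v_0 = (-2, 5, -1).
v_2 = A·v_1 = (8, -18, -1).

v_2 = (8, -18, -1)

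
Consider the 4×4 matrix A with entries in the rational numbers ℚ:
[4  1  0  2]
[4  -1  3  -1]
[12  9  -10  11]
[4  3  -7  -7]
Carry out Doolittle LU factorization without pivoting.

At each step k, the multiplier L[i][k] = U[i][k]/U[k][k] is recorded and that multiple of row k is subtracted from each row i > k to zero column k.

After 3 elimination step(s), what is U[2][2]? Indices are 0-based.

[col 0] pivot 4
  R1 -= 1*R0 → (0, -2, 3, -3)  (L[1][0] := 1)
  R2 -= 3*R0 → (0, 6, -10, 5)  (L[2][0] := 3)
  R3 -= 1*R0 → (0, 2, -7, -9)  (L[3][0] := 1)
[col 1] pivot -2
  R2 -= -3*R1 → (0, 0, -1, -4)  (L[2][1] := -3)
  R3 -= -1*R1 → (0, 0, -4, -12)  (L[3][1] := -1)
[col 2] pivot -1
  R3 -= 4*R2 → (0, 0, 0, 4)  (L[3][2] := 4)

U[2][2] = -1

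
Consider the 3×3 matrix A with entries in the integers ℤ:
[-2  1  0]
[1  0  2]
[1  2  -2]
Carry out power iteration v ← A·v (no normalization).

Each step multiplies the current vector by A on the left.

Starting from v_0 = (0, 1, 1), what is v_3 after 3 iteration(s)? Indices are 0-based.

v_3 = (1, 10, -8)

v_0 = (0, 1, 1).
v_1 = A·v_0 = (1, 2, 0).
v_2 = A·v_1 = (0, 1, 5).
v_3 = A·v_2 = (1, 10, -8).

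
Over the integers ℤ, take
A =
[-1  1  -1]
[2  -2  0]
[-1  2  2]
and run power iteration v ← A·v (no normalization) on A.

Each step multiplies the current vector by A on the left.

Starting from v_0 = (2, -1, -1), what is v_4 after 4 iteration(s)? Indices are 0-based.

v_4 = (134, -184, 68)

v_0 = (2, -1, -1).
v_1 = A·v_0 = (-2, 6, -6).
v_2 = A·v_1 = (14, -16, 2).
v_3 = A·v_2 = (-32, 60, -42).
v_4 = A·v_3 = (134, -184, 68).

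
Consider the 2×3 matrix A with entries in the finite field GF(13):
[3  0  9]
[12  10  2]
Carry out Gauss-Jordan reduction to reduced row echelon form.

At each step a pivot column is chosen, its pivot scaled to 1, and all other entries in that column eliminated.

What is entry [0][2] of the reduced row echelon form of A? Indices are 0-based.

M[0][2] = 3

pivot(0,0)=3: scale R0 → (1, 0, 3)
  clear (1,0): R1 −= (12)R0 → (0, 10, 5)
pivot(1,1)=10: scale R1 → (0, 1, 7)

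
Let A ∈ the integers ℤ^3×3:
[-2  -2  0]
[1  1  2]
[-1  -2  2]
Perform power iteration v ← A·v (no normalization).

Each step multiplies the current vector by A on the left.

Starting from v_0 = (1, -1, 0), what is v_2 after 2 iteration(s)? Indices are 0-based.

v_2 = (0, 2, 2)

v_0 = (1, -1, 0).
v_1 = A·v_0 = (0, 0, 1).
v_2 = A·v_1 = (0, 2, 2).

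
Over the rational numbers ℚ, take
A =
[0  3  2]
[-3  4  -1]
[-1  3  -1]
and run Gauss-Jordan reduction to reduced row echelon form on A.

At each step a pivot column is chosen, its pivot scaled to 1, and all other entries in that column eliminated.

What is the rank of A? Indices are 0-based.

rank = 3

pivot(0,0): swap R0↔R1
pivot(0,0)=-3: scale R0 → (1, -4/3, 1/3)
  clear (2,0): R2 −= (-1)R0 → (0, 5/3, -2/3)
pivot(1,1)=3: scale R1 → (0, 1, 2/3)
  clear (0,1): R0 −= (-4/3)R1 → (1, 0, 11/9)
  clear (2,1): R2 −= (5/3)R1 → (0, 0, -16/9)
pivot(2,2)=-16/9: scale R2 → (0, 0, 1)
  clear (0,2): R0 −= (11/9)R2 → (1, 0, 0)
  clear (1,2): R1 −= (2/3)R2 → (0, 1, 0)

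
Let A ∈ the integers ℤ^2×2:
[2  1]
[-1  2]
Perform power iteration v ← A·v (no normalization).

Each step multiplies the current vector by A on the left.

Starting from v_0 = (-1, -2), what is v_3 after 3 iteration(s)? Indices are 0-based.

v_3 = (-24, 7)

v_0 = (-1, -2).
v_1 = A·v_0 = (-4, -3).
v_2 = A·v_1 = (-11, -2).
v_3 = A·v_2 = (-24, 7).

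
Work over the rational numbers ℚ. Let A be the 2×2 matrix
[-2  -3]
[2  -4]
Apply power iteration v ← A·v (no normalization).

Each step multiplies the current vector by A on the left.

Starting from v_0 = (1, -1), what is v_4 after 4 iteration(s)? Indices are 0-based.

v_0 = (1, -1).
v_1 = A·v_0 = (1, 6).
v_2 = A·v_1 = (-20, -22).
v_3 = A·v_2 = (106, 48).
v_4 = A·v_3 = (-356, 20).

v_4 = (-356, 20)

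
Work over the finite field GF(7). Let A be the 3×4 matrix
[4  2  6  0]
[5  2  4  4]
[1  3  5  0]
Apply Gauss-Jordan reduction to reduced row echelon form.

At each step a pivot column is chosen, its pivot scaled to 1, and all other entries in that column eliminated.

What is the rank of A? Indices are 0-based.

[1] R0 /= 4  ⇒  (1, 4, 5, 0)
     R1 -= 5·R0  ⇒  (0, 3, 0, 4)
     R2 -= 1·R0  ⇒  (0, 6, 0, 0)
[2] R1 /= 3  ⇒  (0, 1, 0, 6)
     R0 -= 4·R1  ⇒  (1, 0, 5, 4)
     R2 -= 6·R1  ⇒  (0, 0, 0, 6)
column 2 empty below row 2
[3] R2 /= 6  ⇒  (0, 0, 0, 1)
     R0 -= 4·R2  ⇒  (1, 0, 5, 0)
     R1 -= 6·R2  ⇒  (0, 1, 0, 0)

rank = 3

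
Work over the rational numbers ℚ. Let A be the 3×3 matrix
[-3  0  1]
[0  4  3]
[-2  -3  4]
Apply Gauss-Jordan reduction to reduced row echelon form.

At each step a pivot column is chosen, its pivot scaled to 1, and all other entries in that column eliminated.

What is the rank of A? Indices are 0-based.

step 1: normalize row 0 (÷-3) = (1, 0, -1/3)
  row 2: subtract -2×row0 = (0, -3, 10/3)
step 2: normalize row 1 (÷4) = (0, 1, 3/4)
  row 2: subtract -3×row1 = (0, 0, 67/12)
step 3: normalize row 2 (÷67/12) = (0, 0, 1)
  row 0: subtract -1/3×row2 = (1, 0, 0)
  row 1: subtract 3/4×row2 = (0, 1, 0)

rank = 3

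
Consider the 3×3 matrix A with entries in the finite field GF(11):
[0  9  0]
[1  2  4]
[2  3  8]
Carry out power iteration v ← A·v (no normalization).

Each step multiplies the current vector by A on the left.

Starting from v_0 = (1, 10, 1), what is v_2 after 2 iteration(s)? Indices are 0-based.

v_2 = (5, 3, 3)

v_0 = (1, 10, 1).
v_1 = A·v_0 = (2, 3, 7).
v_2 = A·v_1 = (5, 3, 3).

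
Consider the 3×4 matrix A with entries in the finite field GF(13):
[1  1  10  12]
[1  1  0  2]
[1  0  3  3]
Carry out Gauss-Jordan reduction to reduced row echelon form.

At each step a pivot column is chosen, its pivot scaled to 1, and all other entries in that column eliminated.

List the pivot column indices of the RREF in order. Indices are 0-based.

pivot columns: 0, 1, 2

pivot(0,0)=1: scale R0 → (1, 1, 10, 12)
  clear (1,0): R1 −= (1)R0 → (0, 0, 3, 3)
  clear (2,0): R2 −= (1)R0 → (0, 12, 6, 4)
pivot(1,1): swap R1↔R2
pivot(1,1)=12: scale R1 → (0, 1, 7, 9)
  clear (0,1): R0 −= (1)R1 → (1, 0, 3, 3)
pivot(2,2)=3: scale R2 → (0, 0, 1, 1)
  clear (0,2): R0 −= (3)R2 → (1, 0, 0, 0)
  clear (1,2): R1 −= (7)R2 → (0, 1, 0, 2)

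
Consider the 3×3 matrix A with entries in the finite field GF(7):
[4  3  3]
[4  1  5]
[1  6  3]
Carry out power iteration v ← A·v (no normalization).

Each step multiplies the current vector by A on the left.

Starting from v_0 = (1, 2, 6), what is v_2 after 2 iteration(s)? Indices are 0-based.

v_2 = (5, 2, 1)

v_0 = (1, 2, 6).
v_1 = A·v_0 = (0, 1, 3).
v_2 = A·v_1 = (5, 2, 1).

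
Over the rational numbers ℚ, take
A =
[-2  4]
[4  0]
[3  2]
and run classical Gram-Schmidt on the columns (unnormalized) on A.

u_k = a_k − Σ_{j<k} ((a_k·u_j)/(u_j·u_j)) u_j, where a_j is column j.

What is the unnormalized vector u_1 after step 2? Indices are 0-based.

Step 1: u_0 = a_0 = (-2, 4, 3).
Step 2: u_1 = a_1 − (-2/29)·u_0 = (112/29, 8/29, 64/29).

u_1 = (112/29, 8/29, 64/29)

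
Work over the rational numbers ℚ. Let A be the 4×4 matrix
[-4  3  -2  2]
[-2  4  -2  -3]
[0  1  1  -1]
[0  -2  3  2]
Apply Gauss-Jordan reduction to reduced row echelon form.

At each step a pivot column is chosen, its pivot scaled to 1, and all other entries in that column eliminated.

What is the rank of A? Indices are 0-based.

rank = 4

[1] R0 /= -4  ⇒  (1, -3/4, 1/2, -1/2)
     R1 -= -2·R0  ⇒  (0, 5/2, -1, -4)
[2] R1 /= 5/2  ⇒  (0, 1, -2/5, -8/5)
     R0 -= -3/4·R1  ⇒  (1, 0, 1/5, -17/10)
     R2 -= 1·R1  ⇒  (0, 0, 7/5, 3/5)
     R3 -= -2·R1  ⇒  (0, 0, 11/5, -6/5)
[3] R2 /= 7/5  ⇒  (0, 0, 1, 3/7)
     R0 -= 1/5·R2  ⇒  (1, 0, 0, -25/14)
     R1 -= -2/5·R2  ⇒  (0, 1, 0, -10/7)
     R3 -= 11/5·R2  ⇒  (0, 0, 0, -15/7)
[4] R3 /= -15/7  ⇒  (0, 0, 0, 1)
     R0 -= -25/14·R3  ⇒  (1, 0, 0, 0)
     R1 -= -10/7·R3  ⇒  (0, 1, 0, 0)
     R2 -= 3/7·R3  ⇒  (0, 0, 1, 0)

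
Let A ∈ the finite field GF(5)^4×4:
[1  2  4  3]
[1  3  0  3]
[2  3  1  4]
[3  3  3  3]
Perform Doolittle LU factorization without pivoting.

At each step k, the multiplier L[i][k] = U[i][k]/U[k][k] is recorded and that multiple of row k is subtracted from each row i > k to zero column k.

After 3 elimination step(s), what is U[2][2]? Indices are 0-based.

k=0: U[0][0]=1
  eliminate (1,0): mult=1, new row 1: (0, 1, 1, 0); set L[1][0]=1
  eliminate (2,0): mult=2, new row 2: (0, 4, 3, 3); set L[2][0]=2
  eliminate (3,0): mult=3, new row 3: (0, 2, 1, 4); set L[3][0]=3
k=1: U[1][1]=1
  eliminate (2,1): mult=4, new row 2: (0, 0, 4, 3); set L[2][1]=4
  eliminate (3,1): mult=2, new row 3: (0, 0, 4, 4); set L[3][1]=2
k=2: U[2][2]=4
  eliminate (3,2): mult=1, new row 3: (0, 0, 0, 1); set L[3][2]=1

U[2][2] = 4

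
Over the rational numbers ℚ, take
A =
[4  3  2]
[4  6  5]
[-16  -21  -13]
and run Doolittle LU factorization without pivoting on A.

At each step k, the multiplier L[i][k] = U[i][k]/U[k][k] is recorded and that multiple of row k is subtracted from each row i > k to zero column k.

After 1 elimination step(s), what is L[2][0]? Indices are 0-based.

Step 1: pivot at (0,0) is 4.
  row1 ← row1 − (1)·row0  ⇒  L[1][0]=1, U row1=(0, 3, 3)
  row2 ← row2 − (-4)·row0  ⇒  L[2][0]=-4, U row2=(0, -9, -5)

L[2][0] = -4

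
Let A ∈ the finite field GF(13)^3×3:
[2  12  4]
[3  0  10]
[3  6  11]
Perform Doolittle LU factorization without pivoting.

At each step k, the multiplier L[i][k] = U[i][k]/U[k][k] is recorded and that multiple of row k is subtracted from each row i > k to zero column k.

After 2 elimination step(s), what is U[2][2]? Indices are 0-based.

U[2][2] = 11

k=0: U[0][0]=2
  eliminate (1,0): mult=8, new row 1: (0, 8, 4); set L[1][0]=8
  eliminate (2,0): mult=8, new row 2: (0, 1, 5); set L[2][0]=8
k=1: U[1][1]=8
  eliminate (2,1): mult=5, new row 2: (0, 0, 11); set L[2][1]=5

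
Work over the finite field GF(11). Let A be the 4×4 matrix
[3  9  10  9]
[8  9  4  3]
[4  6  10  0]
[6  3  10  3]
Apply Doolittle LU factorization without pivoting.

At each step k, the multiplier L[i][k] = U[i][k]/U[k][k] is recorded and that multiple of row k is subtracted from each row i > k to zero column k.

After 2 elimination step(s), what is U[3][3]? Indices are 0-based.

Step 1: pivot at (0,0) is 3.
  row1 ← row1 − (10)·row0  ⇒  L[1][0]=10, U row1=(0, 7, 3, 1)
  row2 ← row2 − (5)·row0  ⇒  L[2][0]=5, U row2=(0, 5, 4, 10)
  row3 ← row3 − (2)·row0  ⇒  L[3][0]=2, U row3=(0, 7, 1, 7)
Step 2: pivot at (1,1) is 7.
  row2 ← row2 − (7)·row1  ⇒  L[2][1]=7, U row2=(0, 0, 5, 3)
  row3 ← row3 − (1)·row1  ⇒  L[3][1]=1, U row3=(0, 0, 9, 6)

U[3][3] = 6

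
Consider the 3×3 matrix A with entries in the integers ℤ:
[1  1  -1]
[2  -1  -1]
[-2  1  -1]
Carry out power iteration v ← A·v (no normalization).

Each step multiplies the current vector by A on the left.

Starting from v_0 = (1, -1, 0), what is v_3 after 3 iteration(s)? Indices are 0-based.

v_0 = (1, -1, 0).
v_1 = A·v_0 = (0, 3, -3).
v_2 = A·v_1 = (6, 0, 6).
v_3 = A·v_2 = (0, 6, -18).

v_3 = (0, 6, -18)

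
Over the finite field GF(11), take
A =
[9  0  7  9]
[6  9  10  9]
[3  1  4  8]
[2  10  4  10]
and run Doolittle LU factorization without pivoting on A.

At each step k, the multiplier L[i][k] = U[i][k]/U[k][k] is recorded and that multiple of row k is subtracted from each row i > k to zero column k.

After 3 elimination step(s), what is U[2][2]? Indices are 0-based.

k=0: U[0][0]=9
  eliminate (1,0): mult=8, new row 1: (0, 9, 9, 3); set L[1][0]=8
  eliminate (2,0): mult=4, new row 2: (0, 1, 9, 5); set L[2][0]=4
  eliminate (3,0): mult=10, new row 3: (0, 10, 0, 8); set L[3][0]=10
k=1: U[1][1]=9
  eliminate (2,1): mult=5, new row 2: (0, 0, 8, 1); set L[2][1]=5
  eliminate (3,1): mult=6, new row 3: (0, 0, 1, 1); set L[3][1]=6
k=2: U[2][2]=8
  eliminate (3,2): mult=7, new row 3: (0, 0, 0, 5); set L[3][2]=7

U[2][2] = 8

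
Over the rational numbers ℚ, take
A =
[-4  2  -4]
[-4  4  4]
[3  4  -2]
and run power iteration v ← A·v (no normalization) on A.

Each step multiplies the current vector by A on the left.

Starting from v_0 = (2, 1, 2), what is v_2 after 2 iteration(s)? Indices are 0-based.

v_2 = (40, 96, -38)

v_0 = (2, 1, 2).
v_1 = A·v_0 = (-14, 4, 6).
v_2 = A·v_1 = (40, 96, -38).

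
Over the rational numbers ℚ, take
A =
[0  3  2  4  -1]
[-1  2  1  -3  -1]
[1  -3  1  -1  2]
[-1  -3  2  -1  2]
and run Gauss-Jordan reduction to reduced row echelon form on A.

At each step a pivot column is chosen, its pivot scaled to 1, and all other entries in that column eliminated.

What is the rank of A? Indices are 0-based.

step 1: exchange rows 0,1
step 1: normalize row 0 (÷-1) = (1, -2, -1, 3, 1)
  row 2: subtract 1×row0 = (0, -1, 2, -4, 1)
  row 3: subtract -1×row0 = (0, -5, 1, 2, 3)
step 2: normalize row 1 (÷3) = (0, 1, 2/3, 4/3, -1/3)
  row 0: subtract -2×row1 = (1, 0, 1/3, 17/3, 1/3)
  row 2: subtract -1×row1 = (0, 0, 8/3, -8/3, 2/3)
  row 3: subtract -5×row1 = (0, 0, 13/3, 26/3, 4/3)
step 3: normalize row 2 (÷8/3) = (0, 0, 1, -1, 1/4)
  row 0: subtract 1/3×row2 = (1, 0, 0, 6, 1/4)
  row 1: subtract 2/3×row2 = (0, 1, 0, 2, -1/2)
  row 3: subtract 13/3×row2 = (0, 0, 0, 13, 1/4)
step 4: normalize row 3 (÷13) = (0, 0, 0, 1, 1/52)
  row 0: subtract 6×row3 = (1, 0, 0, 0, 7/52)
  row 1: subtract 2×row3 = (0, 1, 0, 0, -7/13)
  row 2: subtract -1×row3 = (0, 0, 1, 0, 7/26)

rank = 4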